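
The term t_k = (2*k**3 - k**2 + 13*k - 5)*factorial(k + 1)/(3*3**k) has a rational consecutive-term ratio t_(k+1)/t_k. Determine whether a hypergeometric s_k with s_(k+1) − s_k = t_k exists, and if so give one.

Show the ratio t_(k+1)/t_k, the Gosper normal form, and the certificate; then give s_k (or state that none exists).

s_k = (2*k**2 - 3*k + 3)*factorial(k + 1)/3**k

Ratio r(k) = (k + 2)*(13*k + 2*(k + 1)**3 - (k + 1)**2 + 8)/(3*(2*k**3 - k**2 + 13*k - 5)).
Factor: A=k/3 + 2/3; B=1; C=k**3 - k**2/2 + 13*k/2 - 5/2.
Key eq: (k/3 + 2/3)·f(k+1) = (1)·f(k) + (k**3 - k**2/2 + 13*k/2 - 5/2).
d = 2 from the (1,0,3) case.
Coefficient equations give f(k) = 3*(2*k**2 - 3*k + 3)/2.
Then R = B(k−1)f/C = 3*(2*k**2 - 3*k + 3)/(2*k**3 - k**2 + 13*k - 5), so s_k = R(k)·t_k = (2*k**2 - 3*k + 3)*factorial(k + 1)/3**k.
s_(k+1) − s_k = (2*k**3 - k**2 + 13*k - 5)*factorial(k + 1)/(3*3**k) = t_k.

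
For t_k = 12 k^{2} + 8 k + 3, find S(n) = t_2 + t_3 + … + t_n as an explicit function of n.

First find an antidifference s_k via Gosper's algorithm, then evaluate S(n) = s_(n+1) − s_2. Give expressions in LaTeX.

S(n) = 4 n^{3} + 10 n^{2} + 9 n - 23

t_(k+1)/t_k = (12*k**2 + 32*k + 23)/(12*k**2 + 8*k + 3).
Gosper form: A/B · C(k+1)/C(k) with A=1, B=1, C=k**2 + 2*k/3 + 1/4.
f must satisfy (1)·f(k+1) − (1)·f(k) = k**2 + 2*k/3 + 1/4.
deg f ≤ 3 (via 0,0,2).
A polynomial solution: f(k) = k*(4*k**2 - 2*k + 1)/12.
Then R = B(k−1)f/C = k*(4*k**2 - 2*k + 1)/(12*k**2 + 8*k + 3), so s_k = R(k)·t_k = k*(4*k**2 - 2*k + 1).
Check: Δs_k = 12*k**2 + 8*k + 3. ✓
Evaluate: s_(n+1) = 4*n**3 + 10*n**2 + 9*n + 3; subtract s_(2) = 26 ⇒ S(n) = 4*n**3 + 10*n**2 + 9*n - 23.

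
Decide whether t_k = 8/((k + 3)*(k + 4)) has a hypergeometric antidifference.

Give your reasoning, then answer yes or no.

The ratio is (k + 3)/(k + 5).
Normal form (A,B,C) = (k + 3, k + 5, 1).
Need (k + 3)·f(k+1) − (k + 4)·f(k) = 1.
From deg A=1, deg B=1, deg C=0: d=1.
Solve for f: f(k) = k/3 (degree 1 ≤ 1).
Get s_k = R·t_k = 8*k/(3*(k + 3)) with R(k) = B(k−1)f(k)/C(k) = k*(k + 4)/3.
Verify: 8/(k**2 + 7*k + 12) matches t_k.

Yes. s_k = 8*k/(3*(k + 3)).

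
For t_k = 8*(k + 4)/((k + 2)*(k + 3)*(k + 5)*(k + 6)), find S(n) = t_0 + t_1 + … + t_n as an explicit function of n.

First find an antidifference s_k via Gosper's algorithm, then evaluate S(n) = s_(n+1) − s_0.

S(n) = 2*(n**2 + 9*n + 8)/(5*(n**2 + 9*n + 18))

t_(k+1)/t_k = (k + 2)*(k + 5)**2/((k + 4)**2*(k + 7)).
Normal form (A,B,C) = (k + 2, k + 7, k**2 + 8*k + 16).
Key eq: (k + 2)·f(k+1) = (k + 6)·f(k) + (k**2 + 8*k + 16).
From deg A=1, deg B=1, deg C=2: d=4.
Coefficient equations give f(k) = k*(k + 3)*(k + 4)*(k + 7)/20.
Then R = B(k−1)f/C = k*(k + 3)*(k + 6)*(k + 7)/(20*(k + 4)), so s_k = R(k)·t_k = 2*k*(k + 7)/(5*(k**2 + 7*k + 10)).
Verify: 8*(k + 4)/(k**4 + 16*k**3 + 91*k**2 + 216*k + 180) matches t_k.
Σ_(k=0)^n t_k = s_(n+1) − s_(0) = (2*(n**2 + 9*n + 8)/(5*(n**2 + 9*n + 18))) − (0), i.e. 2*(n**2 + 9*n + 8)/(5*(n**2 + 9*n + 18)).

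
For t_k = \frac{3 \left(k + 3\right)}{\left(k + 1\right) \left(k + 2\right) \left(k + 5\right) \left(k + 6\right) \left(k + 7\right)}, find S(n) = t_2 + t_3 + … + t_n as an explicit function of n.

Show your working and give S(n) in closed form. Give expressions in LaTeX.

t_(k+1)/t_k = (k + 1)*(k + 4)*(k + 5)/((k + 3)**2*(k + 8)).
Factor: A=k + 1; B=k + 8; C=k**3 + 10*k**2 + 33*k + 36.
Solve (k + 1)·f(k+1) − (k + 7)·f(k) = k**3 + 10*k**2 + 33*k + 36.
Degrees (1,1,3) ⇒ d ≤ 6.
Match coefficients ⇒ f(k) = k*(k + 2)*(k + 3)*(k + 4)*(k**2 + 12*k + 41)/90.
Then R = B(k−1)f/C = k*(k + 2)*(k + 7)*(k**2 + 12*k + 41)/(90*(k + 3)), so s_k = R(k)·t_k = k*(k**2 + 12*k + 41)/(30*(k**3 + 12*k**2 + 41*k + 30)).
s_(k+1) − s_k = 3*(k + 3)/(k**5 + 21*k**4 + 163*k**3 + 567*k**2 + 844*k + 420) = t_k.
Evaluate: s_(n+1) = (n**3 + 15*n**2 + 68*n + 54)/(30*(n**3 + 15*n**2 + 68*n + 84)); subtract s_(2) = 23/840 ⇒ S(n) = (n**3 + 15*n**2 + 68*n - 84)/(168*(n**3 + 15*n**2 + 68*n + 84)).

S(n) = \frac{n^{3} + 15 n^{2} + 68 n - 84}{168 \left(n^{3} + 15 n^{2} + 68 n + 84\right)}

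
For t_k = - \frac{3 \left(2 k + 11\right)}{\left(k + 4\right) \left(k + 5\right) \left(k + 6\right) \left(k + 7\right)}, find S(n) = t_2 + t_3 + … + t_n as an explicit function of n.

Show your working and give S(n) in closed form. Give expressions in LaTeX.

S(n) = \frac{- n^{2} - 12 n + 13}{16 \left(n^{2} + 12 n + 35\right)}

Compute t_(k+1)/t_k: get (k + 4)*(2*k + 13)/((k + 8)*(2*k + 11)).
Gosper form: A/B · C(k+1)/C(k) with A=k + 4, B=k + 8, C=k + 11/2.
f must satisfy (k + 4)·f(k+1) − (k + 7)·f(k) = k + 11/2.
d = 3 from the (1,1,1) case.
Match coefficients ⇒ f(k) = k*(k + 5)*(k + 10)/48.
R(k) = B(k−1)·f(k)/C(k) = k*(k + 5)*(k + 7)*(k + 10)/(24*(2*k + 11)); s_k = R·t_k = k*(-k - 10)/(8*(k**2 + 10*k + 24)).
s_(k+1) − s_k = 3*(-2*k - 11)/(k**4 + 22*k**3 + 179*k**2 + 638*k + 840) = t_k.
Telescope: S(n) = s_(n+1) − s_(2) = (-n**2 - 12*n - 11)/(8*(n**2 + 12*n + 35)) − (-1/16) = (-n**2 - 12*n + 13)/(16*(n**2 + 12*n + 35)).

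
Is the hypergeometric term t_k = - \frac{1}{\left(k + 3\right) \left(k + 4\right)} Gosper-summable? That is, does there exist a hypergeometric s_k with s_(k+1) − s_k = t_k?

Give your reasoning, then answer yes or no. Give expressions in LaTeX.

Yes. s_k = - \frac{k}{3 k + 9}.

r(k) = (k + 3)/(k + 5) after simplifying.
Normal form (A,B,C) = (k + 3, k + 5, 1).
Need (k + 3)·f(k+1) − (k + 4)·f(k) = 1.
Bound: deg f ≤ 1.
Match coefficients ⇒ f(k) = k/3.
Get s_k = R·t_k = -k/(3*k + 9) with R(k) = B(k−1)f(k)/C(k) = k*(k + 4)/3.
Check: Δs_k = -1/(k**2 + 7*k + 12). ✓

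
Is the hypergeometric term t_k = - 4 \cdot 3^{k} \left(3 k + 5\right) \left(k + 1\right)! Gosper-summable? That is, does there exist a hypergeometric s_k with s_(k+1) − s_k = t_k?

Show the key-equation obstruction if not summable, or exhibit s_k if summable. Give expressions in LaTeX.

Yes. s_k = - 4 \cdot 3^{k} \left(k + 1\right)!.

t_(k+1)/t_k = 3*(k + 2)*(3*k + 8)/(3*k + 5).
A = 3*k + 6, B = 1, C = k + 5/3.
Set up (3*k + 6)·f(k+1) − (1)·f(k) − (k + 5/3) = 0.
Degrees (1,0,1) ⇒ d ≤ 0.
Coefficient equations give f(k) = 1/3.
Then R = B(k−1)f/C = 1/(3*k + 5), so s_k = R(k)·t_k = -4*3**k*factorial(k + 1).
Verify: -4*3**k*(3*k + 5)*factorial(k + 1) matches t_k.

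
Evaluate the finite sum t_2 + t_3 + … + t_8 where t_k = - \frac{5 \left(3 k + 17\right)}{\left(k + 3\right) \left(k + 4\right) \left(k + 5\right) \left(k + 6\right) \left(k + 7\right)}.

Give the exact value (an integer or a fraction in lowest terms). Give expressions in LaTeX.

Compute t_(k+1)/t_k: get (k + 3)*(3*k + 20)/((k + 8)*(3*k + 17)).
Gosper form: A/B · C(k+1)/C(k) with A=k + 3, B=k + 8, C=k + 17/3.
Solve (k + 3)·f(k+1) − (k + 7)·f(k) = k + 17/3.
Degrees (1,1,1) ⇒ d ≤ 4.
Match coefficients ⇒ f(k) = k*(k + 5)*(k**2 + 13*k + 54)/216.
Certificate R = B(k−1)f/C = k*(k + 5)*(k + 7)*(k**2 + 13*k + 54)/(72*(3*k + 17)) gives s_k = 5*k*(-k**2 - 13*k - 54)/(72*(k**3 + 13*k**2 + 54*k + 72)).
Check: Δs_k = 5*(-3*k - 17)/(k**5 + 25*k**4 + 245*k**3 + 1175*k**2 + 2754*k + 2520). ✓
Σ_(k=2)^(8) t_k = s_(9) − s_(2) = -7/104 − (-7/144) = -35/1872.

Σ = -35/1872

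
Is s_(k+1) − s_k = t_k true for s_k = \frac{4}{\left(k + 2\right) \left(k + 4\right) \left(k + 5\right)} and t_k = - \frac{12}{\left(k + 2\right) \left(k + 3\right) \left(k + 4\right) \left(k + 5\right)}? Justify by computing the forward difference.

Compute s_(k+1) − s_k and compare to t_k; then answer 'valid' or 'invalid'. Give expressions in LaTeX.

s_(k+1) = 4/((k + 3)*(k + 5)*(k + 6))
s_(k+1) − s_k = 4*(-3*k - 10)/(k**5 + 20*k**4 + 155*k**3 + 580*k**2 + 1044*k + 720)
(s_(k+1) − s_k) − t_k = 32/(k**5 + 20*k**4 + 155*k**3 + 580*k**2 + 1044*k + 720)

Invalid: residual \frac{32}{k^{5} + 20 k^{4} + 155 k^{3} + 580 k^{2} + 1044 k + 720} ≠ 0.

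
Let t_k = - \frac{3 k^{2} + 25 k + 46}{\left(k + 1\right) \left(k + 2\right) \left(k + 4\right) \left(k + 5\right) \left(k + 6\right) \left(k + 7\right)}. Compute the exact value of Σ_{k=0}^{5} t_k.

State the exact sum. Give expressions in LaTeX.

r(k) = (k + 1)*(k + 4)*(25*k + 3*(k + 1)**2 + 71)/((k + 3)*(k + 8)*(3*k**2 + 25*k + 46)) after simplifying.
Take A(k)=k + 1, B(k)=k + 8, C(k)=k**3 + 34*k**2/3 + 121*k/3 + 46.
Need (k + 1)·f(k+1) − (k + 7)·f(k) = k**3 + 34*k**2/3 + 121*k/3 + 46.
Bound: deg f ≤ 6.
Solving with deg f ≤ 6: f(k) = k*(k + 2)*(k + 3)*(k + 5)*(k**2 + 11*k + 34)/72.
Get s_k = R·t_k = k*(-k**2 - 11*k - 34)/(24*(k**3 + 11*k**2 + 34*k + 24)) with R(k) = B(k−1)f(k)/C(k) = k*(k + 2)*(k + 5)*(k + 7)*(k**2 + 11*k + 34)/(24*(3*k**2 + 25*k + 46)).
Δs = (-3*k**2 - 25*k - 46)/(k**6 + 25*k**5 + 247*k**4 + 1219*k**3 + 3112*k**2 + 3796*k + 1680), as required.
Telescoping: Σ = s_(6) − s_(0) = -17/420 − (0) = -17/420.

Σ = -17/420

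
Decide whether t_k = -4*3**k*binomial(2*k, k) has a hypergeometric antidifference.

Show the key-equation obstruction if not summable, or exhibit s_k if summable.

t_(k+1)/t_k = 6*(2*k + 1)/(k + 1).
A = 12*k + 6, B = k + 1, C = 1.
Key eq: (12*k + 6)·f(k+1) = (k)·f(k) + (1).
Bound: deg f ≤ -1.
deg f ≤ -1 is impossible — no certificate.

No — key equation has no polynomial f.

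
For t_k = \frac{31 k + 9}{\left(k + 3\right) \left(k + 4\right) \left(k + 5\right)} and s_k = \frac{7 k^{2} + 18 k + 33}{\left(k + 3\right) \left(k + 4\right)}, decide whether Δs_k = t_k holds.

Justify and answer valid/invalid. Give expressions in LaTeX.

s_(k+1) = (18*k + 7*(k + 1)**2 + 51)/((k + 4)*(k + 5))
s_(k+1) − s_k = (31*k + 9)/(k**3 + 12*k**2 + 47*k + 60)
(s_(k+1) − s_k) − t_k = 0

Valid — Δs_k = t_k.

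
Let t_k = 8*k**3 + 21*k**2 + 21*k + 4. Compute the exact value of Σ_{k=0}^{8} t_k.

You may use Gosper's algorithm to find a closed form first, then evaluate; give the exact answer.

Σ = 15444

Ratio r(k) = (8*k**3 + 45*k**2 + 87*k + 54)/(8*k**3 + 21*k**2 + 21*k + 4).
A = 1, B = 1, C = k**3 + 21*k**2/8 + 21*k/8 + 1/2.
Key eq: (1)·f(k+1) = (1)·f(k) + (k**3 + 21*k**2/8 + 21*k/8 + 1/2).
Bound: deg f ≤ 4.
A polynomial solution: f(k) = k*(2*k**3 + 3*k**2 + 2*k - 3)/8.
So s_k = (B(k−1)f/C)·t_k = (k*(2*k**3 + 3*k**2 + 2*k - 3)/(8*k**3 + 21*k**2 + 21*k + 4))·t_k = k*(2*k**3 + 3*k**2 + 2*k - 3).
Verify: 8*k**3 + 21*k**2 + 21*k + 4 matches t_k.
Evaluate s at k=9 and k=0: 15444 and 0; difference 15444.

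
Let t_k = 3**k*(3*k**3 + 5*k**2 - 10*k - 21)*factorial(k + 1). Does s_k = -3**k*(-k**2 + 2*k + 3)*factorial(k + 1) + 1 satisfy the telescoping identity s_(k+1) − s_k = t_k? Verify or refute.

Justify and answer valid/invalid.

valid; difference matches t_k

s_(k+1) = -3**(k + 1)*(2*k - (k + 1)**2 + 5)*factorial(k + 2) + 1
s_(k+1) − s_k = 3**k*(3*k**3 + 5*k**2 - 10*k - 21)*factorial(k + 1)
(s_(k+1) − s_k) − t_k = 0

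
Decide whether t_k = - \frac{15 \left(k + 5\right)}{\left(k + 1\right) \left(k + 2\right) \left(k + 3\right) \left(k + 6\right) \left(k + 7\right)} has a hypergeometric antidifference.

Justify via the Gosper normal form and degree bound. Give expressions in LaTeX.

Yes. s_k = \frac{5 k \left(- k^{2} - 9 k - 20\right)}{12 \left(k^{3} + 9 k^{2} + 20 k + 12\right)}.

The ratio is (k + 1)*(k + 6)**2/((k + 4)*(k + 5)*(k + 8)).
So A=k + 1 and B=k + 8, with C=k**3 + 14*k**2 + 65*k + 100.
Key eq: (k + 1)·f(k+1) = (k + 7)·f(k) + (k**3 + 14*k**2 + 65*k + 100).
Degrees (1,1,3) ⇒ d ≤ 6.
Coefficient equations give f(k) = k*(k + 3)*(k + 4)**2*(k + 5)**2/36.
Certificate R = B(k−1)f/C = k*(k + 3)*(k + 4)*(k + 7)/36 gives s_k = 5*k*(-k**2 - 9*k - 20)/(12*(k**3 + 9*k**2 + 20*k + 12)).
Verify: 15*(-k - 5)/(k**5 + 19*k**4 + 131*k**3 + 401*k**2 + 540*k + 252) matches t_k.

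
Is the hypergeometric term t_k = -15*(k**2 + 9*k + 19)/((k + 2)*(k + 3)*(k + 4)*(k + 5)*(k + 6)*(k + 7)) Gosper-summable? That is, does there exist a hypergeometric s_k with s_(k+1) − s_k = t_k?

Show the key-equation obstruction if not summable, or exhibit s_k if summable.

Ratio r(k) = (k + 2)*(9*k + (k + 1)**2 + 28)/((k + 8)*(k**2 + 9*k + 19)).
Factor: A=k + 2; B=k + 8; C=k**2 + 9*k + 19.
Need (k + 2)·f(k+1) − (k + 7)·f(k) = k**2 + 9*k + 19.
deg f ≤ 5 (via 1,1,2).
Solve for f: f(k) = k*(k + 3)*(k + 5)*(k**2 + 12*k + 44)/144 (degree 5 ≤ 5).
R(k) = B(k−1)·f(k)/C(k) = k*(k + 3)*(k + 5)*(k + 7)*(k**2 + 12*k + 44)/(144*(k**2 + 9*k + 19)); s_k = R·t_k = 5*k*(-k**2 - 12*k - 44)/(48*(k**3 + 12*k**2 + 44*k + 48)).
s_(k+1) − s_k = 15*(-k**2 - 9*k - 19)/(k**6 + 27*k**5 + 295*k**4 + 1665*k**3 + 5104*k**2 + 8028*k + 5040) = t_k.

Yes. s_k = 5*k*(-k**2 - 12*k - 44)/(48*(k**3 + 12*k**2 + 44*k + 48)).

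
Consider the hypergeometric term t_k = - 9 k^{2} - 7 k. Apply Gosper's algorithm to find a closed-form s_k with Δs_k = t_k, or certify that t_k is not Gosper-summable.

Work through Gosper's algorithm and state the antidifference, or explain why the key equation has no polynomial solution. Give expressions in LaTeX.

s_k = k \left(- 3 k^{2} + k + 2\right)

t_(k+1)/t_k = (9*k**2 + 25*k + 16)/(k*(9*k + 7)).
A = 1, B = 1, C = k**2 + 7*k/9.
Key eq: (1)·f(k+1) = (1)·f(k) + (k**2 + 7*k/9).
d = 3 from the (0,0,2) case.
Solve for f: f(k) = k*(k - 1)*(3*k + 2)/9 (degree 3 ≤ 3).
Get s_k = R·t_k = k*(-3*k**2 + k + 2) with R(k) = B(k−1)f(k)/C(k) = (k - 1)*(3*k + 2)/(9*k + 7).
Δs = k*(-9*k - 7), as required.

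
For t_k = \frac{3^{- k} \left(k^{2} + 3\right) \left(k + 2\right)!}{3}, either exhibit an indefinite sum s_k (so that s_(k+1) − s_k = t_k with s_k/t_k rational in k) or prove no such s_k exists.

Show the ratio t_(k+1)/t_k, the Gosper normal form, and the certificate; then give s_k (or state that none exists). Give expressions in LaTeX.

The ratio is (k + 3)*((k + 1)**2 + 3)/(3*(k**2 + 3)).
Take A(k)=k/3 + 1, B(k)=1, C(k)=k**2 + 3.
Need (k/3 + 1)·f(k+1) − (1)·f(k) = k**2 + 3.
Bound: deg f ≤ 1.
Match coefficients ⇒ f(k) = 3*(k - 1).
Certificate R = B(k−1)f/C = 3*(k - 1)/(k**2 + 3) gives s_k = (k - 1)*factorial(k + 2)/3**k.
Δs = (k**2 + 3)*factorial(k + 2)/(3*3**k), as required.

s_k = 3^{- k} \left(k - 1\right) \left(k + 2\right)!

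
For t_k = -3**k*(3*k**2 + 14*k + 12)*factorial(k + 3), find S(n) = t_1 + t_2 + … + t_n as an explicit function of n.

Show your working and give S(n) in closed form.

The ratio is 3*(3*k**3 + 32*k**2 + 109*k + 116)/(3*k**2 + 14*k + 12).
Factor: A=3*k + 12; B=1; C=k**2 + 14*k/3 + 4.
f must satisfy (3*k + 12)·f(k+1) − (1)·f(k) = k**2 + 14*k/3 + 4.
Degrees (1,0,2) ⇒ d ≤ 1.
Coefficient equations give f(k) = k/3.
So s_k = (B(k−1)f/C)·t_k = (k/(3*k**2 + 14*k + 12))·t_k = -3**k*k*factorial(k + 3).
Verify: -3**k*(3*k**2 + 14*k + 12)*factorial(k + 3) matches t_k.
Σ_(k=1)^n t_k = s_(n+1) − s_(1) = (-3**(n + 1)*(n + 1)*factorial(n + 4)) − (-72), i.e. -3*3**n*n*factorial(n + 4) - 3*3**n*factorial(n + 4) + 72.

S(n) = -3*3**n*n*factorial(n + 4) - 3*3**n*factorial(n + 4) + 72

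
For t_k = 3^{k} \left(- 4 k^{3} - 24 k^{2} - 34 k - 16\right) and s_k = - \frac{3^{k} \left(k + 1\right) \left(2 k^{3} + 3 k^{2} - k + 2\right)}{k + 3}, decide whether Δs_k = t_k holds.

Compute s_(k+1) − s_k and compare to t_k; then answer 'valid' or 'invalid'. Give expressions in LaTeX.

s_(k+1) = -3**(k + 1)*(k + 2)*(-k + 2*(k + 1)**3 + 3*(k + 1)**2 + 1)/(k + 4)
s_(k+1) − s_k = 3**k*(-4*k**5 - 44*k**4 - 182*k**3 - 336*k**2 - 282*k - 100)/(k**2 + 7*k + 12)
(s_(k+1) − s_k) − t_k = 3**k*(8*k**4 + 68*k**3 + 206*k**2 + 238*k + 92)/(k**2 + 7*k + 12)

Invalid: residual \frac{3^{k} \left(8 k^{4} + 68 k^{3} + 206 k^{2} + 238 k + 92\right)}{k^{2} + 7 k + 12} ≠ 0.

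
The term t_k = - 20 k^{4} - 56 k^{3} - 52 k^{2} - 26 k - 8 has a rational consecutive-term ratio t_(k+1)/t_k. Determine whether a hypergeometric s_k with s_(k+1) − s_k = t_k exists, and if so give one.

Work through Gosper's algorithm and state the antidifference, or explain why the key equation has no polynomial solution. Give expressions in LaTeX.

Step 1: r(k) = (10*k**4 + 68*k**3 + 170*k**2 + 189*k + 81)/(10*k**4 + 28*k**3 + 26*k**2 + 13*k + 4).
Gosper form: A/B · C(k+1)/C(k) with A=1, B=1, C=k**4 + 14*k**3/5 + 13*k**2/5 + 13*k/10 + 2/5.
Set up (1)·f(k+1) − (1)·f(k) − (k**4 + 14*k**3/5 + 13*k**2/5 + 13*k/10 + 2/5) = 0.
d = 5 from the (0,0,4) case.
Coefficient equations give f(k) = k*(4*k**4 + 4*k**3 - 4*k**2 + k + 3)/20.
Then R = B(k−1)f/C = k*(4*k**4 + 4*k**3 - 4*k**2 + k + 3)/(2*(5*k + 4)*(2*k**3 + 4*k**2 + 2*k + 1)), so s_k = R(k)·t_k = k*(-4*k**4 - 4*k**3 + 4*k**2 - k - 3).
Δs = -20*k**4 - 56*k**3 - 52*k**2 - 26*k - 8, as required.

s_k = k \left(- 4 k^{4} - 4 k^{3} + 4 k^{2} - k - 3\right)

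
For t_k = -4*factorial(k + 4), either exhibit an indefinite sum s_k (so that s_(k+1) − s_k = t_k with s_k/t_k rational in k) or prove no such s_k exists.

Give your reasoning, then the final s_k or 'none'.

r(k) = k + 5 after simplifying.
So A=k + 5 and B=1, with C=1.
f must satisfy (k + 5)·f(k+1) − (1)·f(k) = 1.
d = -1 from the (1,0,0) case.
Bound -1 < 0, so the key equation has no polynomial solution.

none (Gosper's algorithm certifies no s_k)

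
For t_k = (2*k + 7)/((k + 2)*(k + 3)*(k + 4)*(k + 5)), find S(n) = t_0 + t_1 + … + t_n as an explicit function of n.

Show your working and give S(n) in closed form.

S(n) = (n**2 + 8*n + 7)/(8*(n**2 + 8*n + 15))

t_(k+1)/t_k = (k + 2)*(2*k + 9)/((k + 6)*(2*k + 7)).
Take A(k)=k + 2, B(k)=k + 6, C(k)=k + 7/2.
Solve (k + 2)·f(k+1) − (k + 5)·f(k) = k + 7/2.
Bound: deg f ≤ 3.
Match coefficients ⇒ f(k) = k*(k + 3)*(k + 6)/16.
Certificate R = B(k−1)f/C = k*(k + 3)*(k + 5)*(k + 6)/(8*(2*k + 7)) gives s_k = k*(k + 6)/(8*(k**2 + 6*k + 8)).
s_(k+1) − s_k = (2*k + 7)/(k**4 + 14*k**3 + 71*k**2 + 154*k + 120) = t_k.
Evaluate: s_(n+1) = (n**2 + 8*n + 7)/(8*(n**2 + 8*n + 15)); subtract s_(0) = 0 ⇒ S(n) = (n**2 + 8*n + 7)/(8*(n**2 + 8*n + 15)).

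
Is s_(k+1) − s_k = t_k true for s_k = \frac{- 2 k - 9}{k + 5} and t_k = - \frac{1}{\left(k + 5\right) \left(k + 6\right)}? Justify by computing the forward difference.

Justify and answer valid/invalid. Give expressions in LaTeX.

Valid: the claim telescopes to t_k.

s_(k+1) = (-2*k - 11)/(k + 6)
s_(k+1) − s_k = -1/(k**2 + 11*k + 30)
(s_(k+1) − s_k) − t_k = 0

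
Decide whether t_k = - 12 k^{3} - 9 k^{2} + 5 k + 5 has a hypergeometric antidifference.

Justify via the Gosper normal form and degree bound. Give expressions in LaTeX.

Yes. s_k = k \left(- 3 k^{3} + 3 k^{2} + 4 k + 1\right).

Ratio r(k) = (12*k**3 + 45*k**2 + 49*k + 11)/(12*k**3 + 9*k**2 - 5*k - 5).
A = 1, B = 1, C = k**3 + 3*k**2/4 - 5*k/12 - 5/12.
Solve (1)·f(k+1) − (1)·f(k) = k**3 + 3*k**2/4 - 5*k/12 - 5/12.
deg f ≤ 4 (via 0,0,3).
A polynomial solution: f(k) = k*(3*k**3 - 3*k**2 - 4*k - 1)/12.
Certificate R = B(k−1)f/C = k*(3*k**3 - 3*k**2 - 4*k - 1)/(12*k**3 + 9*k**2 - 5*k - 5) gives s_k = k*(-3*k**3 + 3*k**2 + 4*k + 1).
Check: Δs_k = -12*k**3 - 9*k**2 + 5*k + 5. ✓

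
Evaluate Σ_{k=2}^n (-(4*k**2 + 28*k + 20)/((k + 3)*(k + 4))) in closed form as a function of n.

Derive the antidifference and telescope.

t_(k+1)/t_k = (k + 3)*(7*k + (k + 1)**2 + 12)/((k + 5)*(k**2 + 7*k + 5)).
Take A(k)=k + 3, B(k)=k + 5, C(k)=k**2 + 7*k + 5.
Set up (k + 3)·f(k+1) − (k + 4)·f(k) − (k**2 + 7*k + 5) = 0.
d = 2 from the (1,1,2) case.
Solving with deg f ≤ 2: f(k) = k*(3*k + 2)/3.
So s_k = (B(k−1)f/C)·t_k = (k*(k + 4)*(3*k + 2)/(3*(k**2 + 7*k + 5)))·t_k = -4*k*(3*k + 2)/(3*k + 9).
Verify: 4*(-k**2 - 7*k - 5)/(k**2 + 7*k + 12) matches t_k.
Σ_(k=2)^n t_k = s_(n+1) − s_(2) = (4*(-3*n**2 - 8*n - 5)/(3*(n + 4))) − (-64/15), i.e. 4*(-5*n**2 - 8*n + 13)/(5*(n + 4)).

S(n) = 4*(-5*n**2 - 8*n + 13)/(5*(n + 4))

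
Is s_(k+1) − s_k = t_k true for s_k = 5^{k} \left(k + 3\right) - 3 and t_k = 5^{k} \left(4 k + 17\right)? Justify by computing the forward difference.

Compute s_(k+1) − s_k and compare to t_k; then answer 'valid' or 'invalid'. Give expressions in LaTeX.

valid (s_(k+1) − s_k reduces to t_k)

s_(k+1) = 5**(k + 1)*(k + 4) - 3
s_(k+1) − s_k = 5**k*(4*k + 17)
(s_(k+1) − s_k) − t_k = 0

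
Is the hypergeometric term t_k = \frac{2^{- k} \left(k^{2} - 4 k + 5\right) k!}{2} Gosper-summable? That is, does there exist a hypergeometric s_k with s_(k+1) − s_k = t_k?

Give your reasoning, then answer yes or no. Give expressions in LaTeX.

Compute t_(k+1)/t_k: get (k**3 - k**2 + 2)/(2*(k**2 - 4*k + 5)).
So A=k/2 + 1/2 and B=1, with C=k**2 - 4*k + 5.
f must satisfy (k/2 + 1/2)·f(k+1) − (1)·f(k) = k**2 - 4*k + 5.
d = 1 from the (1,0,2) case.
Solving with deg f ≤ 1: f(k) = 2*(k - 4).
Certificate R = B(k−1)f/C = 2*(k - 4)/(k**2 - 4*k + 5) gives s_k = (k - 4)*factorial(k)/2**k.
Δs = (k**2 - 4*k + 5)*factorial(k)/(2*2**k), as required.

Yes. s_k = 2^{- k} \left(k - 4\right) k!.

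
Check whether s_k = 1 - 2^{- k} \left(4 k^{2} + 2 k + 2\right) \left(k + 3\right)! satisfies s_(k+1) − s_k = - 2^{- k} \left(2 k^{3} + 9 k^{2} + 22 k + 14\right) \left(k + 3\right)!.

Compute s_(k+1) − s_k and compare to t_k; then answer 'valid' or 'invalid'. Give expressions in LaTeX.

valid; difference matches t_k

s_(k+1) = -2**(-k - 1)*(2*k + 4*(k + 1)**2 + 4)*factorial(k + 4) + 1
s_(k+1) − s_k = -(2*k**3 + 9*k**2 + 22*k + 14)*factorial(k + 3)/2**k
(s_(k+1) − s_k) − t_k = 0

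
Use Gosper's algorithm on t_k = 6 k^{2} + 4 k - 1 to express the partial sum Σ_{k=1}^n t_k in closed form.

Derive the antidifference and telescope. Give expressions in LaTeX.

S(n) = n \left(2 n^{2} + 5 n + 2\right)

Step 1: r(k) = (6*k**2 + 16*k + 9)/(6*k**2 + 4*k - 1).
Normal form (A,B,C) = (1, 1, k**2 + 2*k/3 - 1/6).
Set up (1)·f(k+1) − (1)·f(k) − (k**2 + 2*k/3 - 1/6) = 0.
deg f ≤ 3 (via 0,0,2).
Coefficient equations give f(k) = k*(2*k**2 - k - 2)/6.
R(k) = B(k−1)·f(k)/C(k) = k*(2*k**2 - k - 2)/(6*k**2 + 4*k - 1); s_k = R·t_k = k*(2*k**2 - k - 2).
Verify: 6*k**2 + 4*k - 1 matches t_k.
Evaluate: s_(n+1) = 2*n**3 + 5*n**2 + 2*n - 1; subtract s_(1) = -1 ⇒ S(n) = n*(2*n**2 + 5*n + 2).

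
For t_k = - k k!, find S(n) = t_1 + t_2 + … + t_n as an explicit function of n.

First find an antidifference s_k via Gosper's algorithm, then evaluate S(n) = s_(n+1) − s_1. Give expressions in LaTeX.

t_(k+1)/t_k = (k + 1)**2/k.
Take A(k)=k + 1, B(k)=1, C(k)=k.
Key eq: (k + 1)·f(k+1) = (1)·f(k) + (k).
deg f ≤ 0 (via 1,0,1).
A polynomial solution: f(k) = 1.
Then R = B(k−1)f/C = 1/k, so s_k = R(k)·t_k = -factorial(k).
s_(k+1) − s_k = -k*factorial(k) = t_k.
Σ_(k=1)^n t_k = s_(n+1) − s_(1) = (-factorial(n + 1)) − (-1), i.e. -n*factorial(n) - factorial(n) + 1.

S(n) = - n n! - n! + 1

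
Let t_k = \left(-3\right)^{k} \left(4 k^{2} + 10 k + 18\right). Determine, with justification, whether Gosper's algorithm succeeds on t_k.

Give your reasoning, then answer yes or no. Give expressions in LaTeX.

Yes. s_k = \left(-3\right)^{k} \left(- k^{2} - k - 3\right).

r(k) = 3*(-2*k**2 - 9*k - 16)/(2*k**2 + 5*k + 9) after simplifying.
Normal form (A,B,C) = (-3, 1, k**2 + 5*k/2 + 9/2).
Set up (-3)·f(k+1) − (1)·f(k) − (k**2 + 5*k/2 + 9/2) = 0.
Degrees (0,0,2) ⇒ d ≤ 2.
Match coefficients ⇒ f(k) = -(k**2 + k + 3)/4.
Certificate R = B(k−1)f/C = -(k**2 + k + 3)/(2*(2*k**2 + 5*k + 9)) gives s_k = (-3)**k*(-k**2 - k - 3).
Δs = (-3)**k*(4*k**2 + 10*k + 18), as required.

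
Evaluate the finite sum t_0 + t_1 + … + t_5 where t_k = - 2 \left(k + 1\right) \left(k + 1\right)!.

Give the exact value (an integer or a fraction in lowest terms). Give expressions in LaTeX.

t_(k+1)/t_k = (k + 2)**2/(k + 1).
Take A(k)=k + 2, B(k)=1, C(k)=k + 1.
Solve (k + 2)·f(k+1) − (1)·f(k) = k + 1.
Degrees (1,0,1) ⇒ d ≤ 0.
Solve for f: f(k) = 1 (degree 0 ≤ 0).
So s_k = (B(k−1)f/C)·t_k = (1/(k + 1))·t_k = -2*factorial(k + 1).
Δs = -2*(k + 1)*factorial(k + 1), as required.
Telescoping: Σ = s_(6) − s_(0) = -10080 − (-2) = -10078.

Σ = -10078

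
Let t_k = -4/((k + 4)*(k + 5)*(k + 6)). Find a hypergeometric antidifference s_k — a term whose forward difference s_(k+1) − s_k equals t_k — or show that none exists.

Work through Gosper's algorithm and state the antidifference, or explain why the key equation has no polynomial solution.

s_k = k*(-k - 9)/(10*(k + 4)*(k + 5))

Ratio r(k) = (k + 4)/(k + 7).
Normal form (A,B,C) = (k + 4, k + 7, 1).
Solve (k + 4)·f(k+1) − (k + 6)·f(k) = 1.
d = 2 from the (1,1,0) case.
Match coefficients ⇒ f(k) = k*(k + 9)/40.
Get s_k = R·t_k = k*(-k - 9)/(10*(k + 4)*(k + 5)) with R(k) = B(k−1)f(k)/C(k) = k*(k + 6)*(k + 9)/40.
Δs = -4/(k**3 + 15*k**2 + 74*k + 120), as required.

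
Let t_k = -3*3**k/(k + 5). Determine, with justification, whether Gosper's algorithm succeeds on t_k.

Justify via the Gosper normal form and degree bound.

No — t_k has no hypergeometric antidifference.

Ratio r(k) = 3*(k + 5)/(k + 6).
Take A(k)=3*k + 15, B(k)=k + 6, C(k)=1.
Need (3*k + 15)·f(k+1) − (k + 5)·f(k) = 1.
d = -1 from the (1,1,0) case.
d = -1 < 0 ⇒ no nonzero polynomial f; not summable.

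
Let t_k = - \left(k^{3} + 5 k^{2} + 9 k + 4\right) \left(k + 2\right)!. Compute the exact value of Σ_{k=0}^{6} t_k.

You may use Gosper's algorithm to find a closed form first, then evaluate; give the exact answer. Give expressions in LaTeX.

The ratio is (k**4 + 11*k**3 + 46*k**2 + 85*k + 57)/(k**3 + 5*k**2 + 9*k + 4).
A = k + 3, B = 1, C = k**3 + 5*k**2 + 9*k + 4.
f must satisfy (k + 3)·f(k+1) − (1)·f(k) = k**3 + 5*k**2 + 9*k + 4.
Degrees (1,0,3) ⇒ d ≤ 2.
Coefficient equations give f(k) = k**2 + k - 1.
R(k) = B(k−1)·f(k)/C(k) = (k**2 + k - 1)/(k**3 + 5*k**2 + 9*k + 4); s_k = R·t_k = -(k**2 + k - 1)*factorial(k + 2).
Verify: -(k**3 + 5*k**2 + 9*k + 4)*factorial(k + 2) matches t_k.
Telescoping: Σ = s_(7) − s_(0) = -19958400 − (2) = -19958402.

Σ = -19958402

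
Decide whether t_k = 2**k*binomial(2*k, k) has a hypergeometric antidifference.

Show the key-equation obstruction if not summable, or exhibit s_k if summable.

The ratio is 4*(2*k + 1)/(k + 1).
A = 8*k + 4, B = k + 1, C = 1.
Need (8*k + 4)·f(k+1) − (k)·f(k) = 1.
Degrees (1,1,0) ⇒ d ≤ -1.
d = -1 < 0 ⇒ no nonzero polynomial f; not summable.

No; the degree bound rules out any f.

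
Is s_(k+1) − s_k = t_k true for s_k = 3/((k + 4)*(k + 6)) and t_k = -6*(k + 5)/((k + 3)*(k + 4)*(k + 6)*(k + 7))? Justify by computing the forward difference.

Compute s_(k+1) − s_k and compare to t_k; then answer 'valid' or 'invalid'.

s_(k+1) = 3/((k + 5)*(k + 7))
s_(k+1) − s_k = 3*(-2*k - 11)/(k**4 + 22*k**3 + 179*k**2 + 638*k + 840)
(s_(k+1) − s_k) − t_k = 3*(3*k + 17)/(k**5 + 25*k**4 + 245*k**3 + 1175*k**2 + 2754*k + 2520)

Invalid: residual 3*(3*k + 17)/(k**5 + 25*k**4 + 245*k**3 + 1175*k**2 + 2754*k + 2520) ≠ 0.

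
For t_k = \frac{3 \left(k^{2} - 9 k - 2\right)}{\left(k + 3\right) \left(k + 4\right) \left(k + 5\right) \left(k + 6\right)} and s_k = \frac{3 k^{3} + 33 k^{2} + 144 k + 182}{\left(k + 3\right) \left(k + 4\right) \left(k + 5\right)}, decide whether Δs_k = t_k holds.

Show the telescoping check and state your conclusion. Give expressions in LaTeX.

s_(k+1) = (144*k + 3*(k + 1)**3 + 33*(k + 1)**2 + 326)/((k + 4)*(k + 5)*(k + 6))
s_(k+1) − s_k = 3*(k**2 - 9*k - 2)/(k**4 + 18*k**3 + 119*k**2 + 342*k + 360)
(s_(k+1) − s_k) − t_k = 0

Valid: the claim telescopes to t_k.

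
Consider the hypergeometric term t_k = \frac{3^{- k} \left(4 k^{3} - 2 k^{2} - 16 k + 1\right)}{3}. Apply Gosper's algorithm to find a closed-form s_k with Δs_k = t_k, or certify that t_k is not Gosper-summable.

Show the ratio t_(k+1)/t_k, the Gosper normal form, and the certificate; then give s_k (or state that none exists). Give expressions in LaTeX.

s_k = 3^{- k} \left(- 2 k^{3} - 2 k^{2} + 3 k - 1\right)

t_(k+1)/t_k = (4*k**3 + 10*k**2 - 8*k - 13)/(3*(4*k**3 - 2*k**2 - 16*k + 1)).
Take A(k)=1/3, B(k)=1, C(k)=k**3 - k**2/2 - 4*k + 1/4.
Need (1/3)·f(k+1) − (1)·f(k) = k**3 - k**2/2 - 4*k + 1/4.
Bound: deg f ≤ 3.
Solve for f: f(k) = -3*(2*k**3 + 2*k**2 - 3*k + 1)/4 (degree 3 ≤ 3).
So s_k = (B(k−1)f/C)·t_k = (-3*(2*k**3 + 2*k**2 - 3*k + 1)/(4*k**3 - 2*k**2 - 16*k + 1))·t_k = (-2*k**3 - 2*k**2 + 3*k - 1)/3**k.
Δs = (4*k**3 - 2*k**2 - 16*k + 1)/(3*3**k), as required.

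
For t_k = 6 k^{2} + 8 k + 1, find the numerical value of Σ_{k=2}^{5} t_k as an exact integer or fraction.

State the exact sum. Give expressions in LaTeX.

r(k) = (6*k**2 + 20*k + 15)/(6*k**2 + 8*k + 1) after simplifying.
So A=1 and B=1, with C=k**2 + 4*k/3 + 1/6.
Need (1)·f(k+1) − (1)·f(k) = k**2 + 4*k/3 + 1/6.
d = 3 from the (0,0,2) case.
Match coefficients ⇒ f(k) = k*(2*k**2 + k - 2)/6.
So s_k = (B(k−1)f/C)·t_k = (k*(2*k**2 + k - 2)/(6*k**2 + 8*k + 1))·t_k = k*(2*k**2 + k - 2).
Verify: 6*k**2 + 8*k + 1 matches t_k.
Evaluate s at k=6 and k=2: 456 and 16; difference 440.

Σ = 440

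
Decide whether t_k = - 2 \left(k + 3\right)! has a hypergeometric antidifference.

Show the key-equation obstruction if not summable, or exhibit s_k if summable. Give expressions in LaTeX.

Ratio r(k) = k + 4.
Take A(k)=k + 4, B(k)=1, C(k)=1.
f must satisfy (k + 4)·f(k+1) − (1)·f(k) = 1.
d = -1 from the (1,0,0) case.
Negative degree bound (-1): no f exists, t_k not Gosper-summable.

No. Not Gosper-summable.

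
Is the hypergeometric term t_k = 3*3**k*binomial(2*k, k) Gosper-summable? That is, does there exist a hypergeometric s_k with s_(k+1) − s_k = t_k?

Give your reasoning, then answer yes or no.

No; the degree bound rules out any f.

The ratio is 6*(2*k + 1)/(k + 1).
So A=12*k + 6 and B=k + 1, with C=1.
Key eq: (12*k + 6)·f(k+1) = (k)·f(k) + (1).
d = -1 from the (1,1,0) case.
deg f ≤ -1 is impossible — no certificate.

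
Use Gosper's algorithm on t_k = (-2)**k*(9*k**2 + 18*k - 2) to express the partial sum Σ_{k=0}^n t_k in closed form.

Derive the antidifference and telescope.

S(n) = 6*(-2)**n*n**2 + 16*(-2)**n*n + 2*(-2)**n - 4

Step 1: r(k) = 2*(-9*k**2 - 36*k - 25)/(9*k**2 + 18*k - 2).
Factor: A=-2; B=1; C=k**2 + 2*k - 2/9.
Key eq: (-2)·f(k+1) = (1)·f(k) + (k**2 + 2*k - 2/9).
From deg A=0, deg B=0, deg C=2: d=2.
Solving with deg f ≤ 2: f(k) = -(3*k**2 + 2*k - 4)/9.
R(k) = B(k−1)·f(k)/C(k) = -(3*k**2 + 2*k - 4)/(9*k**2 + 18*k - 2); s_k = R·t_k = (-2)**k*(-3*k**2 - 2*k + 4).
Verify: (-2)**k*(9*k**2 + 18*k - 2) matches t_k.
Evaluate: s_(n+1) = 2*(-2)**n*(3*n**2 + 8*n + 1); subtract s_(0) = 4 ⇒ S(n) = 6*(-2)**n*n**2 + 16*(-2)**n*n + 2*(-2)**n - 4.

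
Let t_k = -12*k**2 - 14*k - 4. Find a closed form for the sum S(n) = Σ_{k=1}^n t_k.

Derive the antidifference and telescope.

S(n) = n*(-4*n**2 - 13*n - 13)

r(k) = (6*k**2 + 19*k + 15)/(6*k**2 + 7*k + 2) after simplifying.
Take A(k)=1, B(k)=1, C(k)=k**2 + 7*k/6 + 1/3.
Key eq: (1)·f(k+1) = (1)·f(k) + (k**2 + 7*k/6 + 1/3).
d = 3 from the (0,0,2) case.
Solve for f: f(k) = k*(4*k**2 + k - 1)/12 (degree 3 ≤ 3).
Then R = B(k−1)f/C = k*(4*k**2 + k - 1)/(2*(2*k + 1)*(3*k + 2)), so s_k = R(k)·t_k = k*(-4*k**2 - k + 1).
Check: Δs_k = -12*k**2 - 14*k - 4. ✓
s_(n+1) = -4*n**3 - 13*n**2 - 13*n - 4 and s_(1) = -4, so S(n) = n*(-4*n**2 - 13*n - 13).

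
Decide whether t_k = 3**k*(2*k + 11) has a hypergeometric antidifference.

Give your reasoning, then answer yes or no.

The ratio is 3*(2*k + 13)/(2*k + 11).
A = 3, B = 1, C = k + 11/2.
f must satisfy (3)·f(k+1) − (1)·f(k) = k + 11/2.
Bound: deg f ≤ 1.
Solve for f: f(k) = (k + 4)/2 (degree 1 ≤ 1).
Get s_k = R·t_k = 3**k*(k + 4) with R(k) = B(k−1)f(k)/C(k) = (k + 4)/(2*k + 11).
Check: Δs_k = 3**k*(2*k + 11). ✓

Yes. s_k = 3**k*(k + 4).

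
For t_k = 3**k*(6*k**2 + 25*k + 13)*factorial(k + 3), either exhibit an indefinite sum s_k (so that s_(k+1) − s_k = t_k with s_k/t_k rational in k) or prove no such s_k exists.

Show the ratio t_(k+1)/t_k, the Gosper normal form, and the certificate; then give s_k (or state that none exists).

s_k = 3**k*(2*k - 1)*factorial(k + 3)

t_(k+1)/t_k = 3*(6*k**3 + 61*k**2 + 192*k + 176)/(6*k**2 + 25*k + 13).
So A=3*k + 12 and B=1, with C=k**2 + 25*k/6 + 13/6.
Set up (3*k + 12)·f(k+1) − (1)·f(k) − (k**2 + 25*k/6 + 13/6) = 0.
deg f ≤ 1 (via 1,0,2).
Match coefficients ⇒ f(k) = (2*k - 1)/6.
Then R = B(k−1)f/C = (2*k - 1)/(6*k**2 + 25*k + 13), so s_k = R(k)·t_k = 3**k*(2*k - 1)*factorial(k + 3).
Check: Δs_k = 3**k*(6*k**2 + 25*k + 13)*factorial(k + 3). ✓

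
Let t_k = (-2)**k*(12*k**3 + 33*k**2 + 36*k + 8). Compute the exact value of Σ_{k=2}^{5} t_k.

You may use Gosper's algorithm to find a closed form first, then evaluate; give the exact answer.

The ratio is 2*(-12*k**3 - 69*k**2 - 138*k - 89)/(12*k**3 + 33*k**2 + 36*k + 8).
Factor: A=-2; B=1; C=k**3 + 11*k**2/4 + 3*k + 2/3.
Key eq: (-2)·f(k+1) = (1)·f(k) + (k**3 + 11*k**2/4 + 3*k + 2/3).
deg f ≤ 3 (via 0,0,3).
Coefficient equations give f(k) = -(4*k**3 + 3*k**2 - 2)/12.
Certificate R = B(k−1)f/C = -(4*k**3 + 3*k**2 - 2)/(12*k**3 + 33*k**2 + 36*k + 8) gives s_k = (-2)**k*(-4*k**3 - 3*k**2 + 2).
Δs = (-2)**k*(12*k**3 + 33*k**2 + 36*k + 8), as required.
Telescoping: Σ = s_(6) − s_(2) = -62080 − (-168) = -61912.

Σ = -61912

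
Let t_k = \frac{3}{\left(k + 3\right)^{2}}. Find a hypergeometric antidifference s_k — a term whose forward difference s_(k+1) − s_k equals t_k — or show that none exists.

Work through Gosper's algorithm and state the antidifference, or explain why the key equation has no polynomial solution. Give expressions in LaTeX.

not Gosper-summable; s_k does not exist

t_(k+1)/t_k = (k + 3)**2/(k + 4)**2.
Factor: A=k**2 + 6*k + 9; B=k**2 + 8*k + 16; C=1.
Solve (k**2 + 6*k + 9)·f(k+1) − (k**2 + 6*k + 9)·f(k) = 1.
From deg A=2, deg B=2, deg C=0: d=0.
f = c0 ⇒ A·f(k+1) − B(k−1)·f(k) − C = -1. The system {-1 = 0} is inconsistent; no antidifference.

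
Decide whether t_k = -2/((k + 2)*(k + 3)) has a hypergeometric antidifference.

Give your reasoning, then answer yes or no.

The ratio is (k + 2)/(k + 4).
Normal form (A,B,C) = (k + 2, k + 4, 1).
Key eq: (k + 2)·f(k+1) = (k + 3)·f(k) + (1).
deg f ≤ 1 (via 1,1,0).
Solving with deg f ≤ 1: f(k) = k/2.
R(k) = B(k−1)·f(k)/C(k) = k*(k + 3)/2; s_k = R·t_k = -k/(k + 2).
Check: Δs_k = -2/(k**2 + 5*k + 6). ✓

Yes. s_k = -k/(k + 2).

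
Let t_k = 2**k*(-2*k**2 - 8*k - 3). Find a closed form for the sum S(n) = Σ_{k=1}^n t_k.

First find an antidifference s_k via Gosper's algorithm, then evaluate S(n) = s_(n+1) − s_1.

Step 1: r(k) = 2*(2*k**2 + 12*k + 13)/(2*k**2 + 8*k + 3).
Factor: A=2; B=1; C=k**2 + 4*k + 3/2.
Key eq: (2)·f(k+1) = (1)·f(k) + (k**2 + 4*k + 3/2).
Bound: deg f ≤ 2.
Match coefficients ⇒ f(k) = (2*k**2 - 1)/2.
So s_k = (B(k−1)f/C)·t_k = ((2*k**2 - 1)/(2*k**2 + 8*k + 3))·t_k = 2**k*(1 - 2*k**2).
s_(k+1) − s_k = 2**k*(-2*k**2 - 8*k - 3) = t_k.
s_(n+1) = 2**(n + 1)*(-2*n**2 - 4*n - 1) and s_(1) = -2, so S(n) = -4*2**n*n**2 - 8*2**n*n - 2*2**n + 2.

S(n) = -4*2**n*n**2 - 8*2**n*n - 2*2**n + 2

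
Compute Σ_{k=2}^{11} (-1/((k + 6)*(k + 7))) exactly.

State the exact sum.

Step 1: r(k) = (k + 6)/(k + 8).
So A=k + 6 and B=k + 8, with C=1.
Solve (k + 6)·f(k+1) − (k + 7)·f(k) = 1.
deg f ≤ 1 (via 1,1,0).
Solve for f: f(k) = k/6 (degree 1 ≤ 1).
So s_k = (B(k−1)f/C)·t_k = (k*(k + 7)/6)·t_k = -k/(6*k + 36).
Check: Δs_k = -1/(k**2 + 13*k + 42). ✓
Telescoping: Σ = s_(12) − s_(2) = -1/9 − (-1/24) = -5/72.

Σ = -5/72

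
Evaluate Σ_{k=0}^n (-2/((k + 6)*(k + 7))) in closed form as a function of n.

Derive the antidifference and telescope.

S(n) = (-n - 1)/(3*(n + 7))

t_(k+1)/t_k = (k + 6)/(k + 8).
Normal form (A,B,C) = (k + 6, k + 8, 1).
Key eq: (k + 6)·f(k+1) = (k + 7)·f(k) + (1).
deg f ≤ 1 (via 1,1,0).
Solving with deg f ≤ 1: f(k) = k/6.
Get s_k = R·t_k = -k/(3*k + 18) with R(k) = B(k−1)f(k)/C(k) = k*(k + 7)/6.
Δs = -2/(k**2 + 13*k + 42), as required.
Evaluate: s_(n+1) = (-n - 1)/(3*(n + 7)); subtract s_(0) = 0 ⇒ S(n) = (-n - 1)/(3*(n + 7)).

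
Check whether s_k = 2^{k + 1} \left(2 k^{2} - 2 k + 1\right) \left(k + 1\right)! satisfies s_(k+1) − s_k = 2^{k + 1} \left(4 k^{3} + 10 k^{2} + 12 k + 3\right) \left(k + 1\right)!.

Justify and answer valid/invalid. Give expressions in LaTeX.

valid; difference matches t_k

s_(k+1) = 2**(k + 2)*(2*k**2 + 2*k + 1)*factorial(k + 2)
s_(k+1) − s_k = 2**(k + 1)*(4*k**3 + 10*k**2 + 12*k + 3)*factorial(k + 1)
(s_(k+1) − s_k) − t_k = 0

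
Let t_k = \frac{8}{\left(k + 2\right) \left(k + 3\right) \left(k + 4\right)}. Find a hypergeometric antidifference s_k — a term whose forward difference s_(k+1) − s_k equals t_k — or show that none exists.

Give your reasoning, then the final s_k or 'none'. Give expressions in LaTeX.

Ratio r(k) = (k + 2)/(k + 5).
A = k + 2, B = k + 5, C = 1.
f must satisfy (k + 2)·f(k+1) − (k + 4)·f(k) = 1.
Degrees (1,1,0) ⇒ d ≤ 2.
Match coefficients ⇒ f(k) = k*(k + 5)/12.
Then R = B(k−1)f/C = k*(k + 4)*(k + 5)/12, so s_k = R(k)·t_k = 2*k*(k + 5)/(3*(k + 2)*(k + 3)).
Check: Δs_k = 8/(k**3 + 9*k**2 + 26*k + 24). ✓

s_k = \frac{2 k \left(k + 5\right)}{3 \left(k + 2\right) \left(k + 3\right)}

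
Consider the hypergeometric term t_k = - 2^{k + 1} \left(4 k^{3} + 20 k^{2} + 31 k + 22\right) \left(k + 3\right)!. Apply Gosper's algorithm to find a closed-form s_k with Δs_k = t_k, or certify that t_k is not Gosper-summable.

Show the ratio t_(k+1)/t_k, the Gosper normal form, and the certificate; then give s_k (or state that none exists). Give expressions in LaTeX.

s_k = - 2^{k + 1} \left(2 k^{2} - k + 2\right) \left(k + 3\right)!

Ratio r(k) = 2*(4*k**4 + 48*k**3 + 211*k**2 + 409*k + 308)/(4*k**3 + 20*k**2 + 31*k + 22).
Take A(k)=2*k + 8, B(k)=1, C(k)=k**3 + 5*k**2 + 31*k/4 + 11/2.
Need (2*k + 8)·f(k+1) − (1)·f(k) = k**3 + 5*k**2 + 31*k/4 + 11/2.
From deg A=1, deg B=0, deg C=3: d=2.
Solve for f: f(k) = (2*k**2 - k + 2)/4 (degree 2 ≤ 2).
Get s_k = R·t_k = -2**(k + 1)*(2*k**2 - k + 2)*factorial(k + 3) with R(k) = B(k−1)f(k)/C(k) = (2*k**2 - k + 2)/(4*k**3 + 20*k**2 + 31*k + 22).
Check: Δs_k = -2**(k + 1)*(4*k**3 + 20*k**2 + 31*k + 22)*factorial(k + 3). ✓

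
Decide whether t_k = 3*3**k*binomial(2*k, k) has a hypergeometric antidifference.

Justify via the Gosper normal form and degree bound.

Ratio r(k) = 6*(2*k + 1)/(k + 1).
A = 12*k + 6, B = k + 1, C = 1.
Need (12*k + 6)·f(k+1) − (k)·f(k) = 1.
d = -1 from the (1,1,0) case.
Negative degree bound (-1): no f exists, t_k not Gosper-summable.

No. Not Gosper-summable.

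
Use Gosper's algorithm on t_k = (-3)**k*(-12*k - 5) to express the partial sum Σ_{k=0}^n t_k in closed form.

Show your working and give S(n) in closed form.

The ratio is 3*(-12*k - 17)/(12*k + 5).
A = -3, B = 1, C = k + 5/12.
f must satisfy (-3)·f(k+1) − (1)·f(k) = k + 5/12.
From deg A=0, deg B=0, deg C=1: d=1.
A polynomial solution: f(k) = -(3*k - 1)/12.
R(k) = B(k−1)·f(k)/C(k) = -(3*k - 1)/(12*k + 5); s_k = R·t_k = (-3)**k*(3*k - 1).
Δs = (-3)**k*(-12*k - 5), as required.
Telescope: S(n) = s_(n+1) − s_(0) = (-3)**(n + 1)*(3*n + 2) − (-1) = -9*(-3)**n*n - 6*(-3)**n + 1.

S(n) = -9*(-3)**n*n - 6*(-3)**n + 1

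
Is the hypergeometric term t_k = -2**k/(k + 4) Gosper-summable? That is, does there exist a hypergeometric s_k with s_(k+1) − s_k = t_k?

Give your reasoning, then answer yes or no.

Ratio r(k) = 2*(k + 4)/(k + 5).
Normal form (A,B,C) = (2*k + 8, k + 5, 1).
Solve (2*k + 8)·f(k+1) − (k + 4)·f(k) = 1.
Bound: deg f ≤ -1.
Negative degree bound (-1): no f exists, t_k not Gosper-summable.

No. Not Gosper-summable.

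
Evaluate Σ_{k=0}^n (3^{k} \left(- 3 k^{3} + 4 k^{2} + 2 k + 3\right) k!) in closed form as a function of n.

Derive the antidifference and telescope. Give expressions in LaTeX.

S(n) = - 3 \cdot 3^{n} n^{3} n! + 3 \cdot 3^{n} n^{2} n! + 6 \cdot 3^{n} n n! + 3

Step 1: r(k) = 3*(3*k**4 + 8*k**3 + 4*k**2 - 7*k - 6)/(3*k**3 - 4*k**2 - 2*k - 3).
Gosper form: A/B · C(k+1)/C(k) with A=3*k + 3, B=1, C=k**3 - 4*k**2/3 - 2*k/3 - 1.
Need (3*k + 3)·f(k+1) − (1)·f(k) = k**3 - 4*k**2/3 - 2*k/3 - 1.
Bound: deg f ≤ 2.
Match coefficients ⇒ f(k) = (k - 3)*(k - 1)/3.
Then R = B(k−1)f/C = (k - 3)*(k - 1)/(3*k**3 - 4*k**2 - 2*k - 3), so s_k = R(k)·t_k = -3**k*(k - 3)*(k - 1)*factorial(k).
s_(k+1) − s_k = 3**k*(-3*k**3 + 4*k**2 + 2*k + 3)*factorial(k) = t_k.
s_(n+1) = -3**(n + 1)*n*(n - 2)*factorial(n + 1) and s_(0) = -3, so S(n) = -3*3**n*n**3*factorial(n) + 3*3**n*n**2*factorial(n) + 6*3**n*n*factorial(n) + 3.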